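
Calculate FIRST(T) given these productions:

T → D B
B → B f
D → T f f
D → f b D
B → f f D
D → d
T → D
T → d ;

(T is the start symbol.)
{ 'd', 'f' }

To compute FIRST(T), examine every production with T on the left-hand side, reading each right-hand side left to right until a non-nullable symbol is reached.

FIRST sets of the other non-terminals involved (by the same procedure, iterated to a fixed point):
  FIRST(D) = { 'd', 'f' }

From T → D B:
  - D is a non-terminal: add FIRST(D) \ {ε} = { 'd', 'f' }
    D is not nullable, so stop
From T → D:
  - D is a non-terminal: add FIRST(D) \ {ε} = { 'd', 'f' }
    D is not nullable, so stop
From T → d ;:
  - d is a terminal: add 'd' and stop

Collecting: FIRST(T) = { 'd', 'f' }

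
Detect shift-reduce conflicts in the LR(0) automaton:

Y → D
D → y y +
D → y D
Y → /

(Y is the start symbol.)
A shift-reduce conflict occurs when an LR(0) state has both:
  - a complete (reduce) item [A → α .] (dot at the end), and
  - a shift item [B → β . c γ] (dot before a terminal).

Augment with Y' → Y and build the canonical LR(0) collection (I0 = CLOSURE({[Y' → . Y]}), then GOTO on every symbol after a dot until no new states appear). It has 8 states:
  I0: { [D → . y D], [D → . y y +], [Y → . /], [Y → . D], [Y' → . Y] }  — shift
  I1: { [Y → / .] }  — reduce
  I2: { [Y → D .] }  — reduce
  I3: { [Y' → Y .] }  — accept
  I4: { [D → . y D], [D → . y y +], [D → y . D], [D → y . y +] }  — shift
  I5: { [D → y D .] }  — reduce
  I6: { [D → . y D], [D → . y y +], [D → y . D], [D → y . y +], [D → y y . +] }  — shift
  I7: { [D → y y + .] }  — reduce

No state contains both a complete item and a shift item.

Answer: No shift-reduce conflicts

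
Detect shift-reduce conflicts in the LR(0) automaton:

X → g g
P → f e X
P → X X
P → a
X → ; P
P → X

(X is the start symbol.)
Yes — I6: [P → X .] vs [X → . ; P]

A shift-reduce conflict occurs when an LR(0) state has both:
  - a complete (reduce) item [A → α .] (dot at the end), and
  - a shift item [B → β . c γ] (dot before a terminal).

Augment with X' → X and build the canonical LR(0) collection (I0 = CLOSURE({[X' → . X]}), then GOTO on every symbol after a dot until no new states appear). It has 12 states:
  I0: { [X → . ; P], [X → . g g], [X' → . X] }  — shift
  I1: { [P → . X X], [P → . X], [P → . a], [P → . f e X], [X → . ; P], [X → . g g], [X → ; . P] }  — shift
  I2: { [X' → X .] }  — accept
  I3: { [X → g . g] }  — shift
  I4: { [X → g g .] }  — reduce
  I5: { [X → ; P .] }  — reduce
  I6: { [P → X . X], [P → X .], [X → . ; P], [X → . g g] }  — shift, reduce
  I7: { [P → a .] }  — reduce
  I8: { [P → f . e X] }  — shift
  I9: { [P → f e . X], [X → . ; P], [X → . g g] }  — shift
  I10: { [P → f e X .] }  — reduce
  I11: { [P → X X .] }  — reduce

I6 contains reduce item [P → X .] and shift items [X → . ; P], [X → . g g] — shift-reduce conflict.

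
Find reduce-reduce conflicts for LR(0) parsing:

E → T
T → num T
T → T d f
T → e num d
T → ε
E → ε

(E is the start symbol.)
Yes — I0: [E → .] vs [T → .]

Augment with E' → E and build the canonical LR(0) collection (I0 = CLOSURE({[E' → . E]}), then GOTO on every symbol after a dot until no new states appear). It has 10 states:
  I0: { [E → . T], [E → .], [E' → . E], [T → . T d f], [T → . e num d], [T → . num T], [T → .] }  — shift, 2 reduces
  I1: { [E' → E .] }  — accept
  I2: { [E → T .], [T → T . d f] }  — shift, reduce
  I3: { [T → e . num d] }  — shift
  I4: { [T → . T d f], [T → . e num d], [T → . num T], [T → .], [T → num . T] }  — shift, reduce
  I5: { [T → T . d f], [T → num T .] }  — shift, reduce
  I6: { [T → T d . f] }  — shift
  I7: { [T → T d f .] }  — reduce
  I8: { [T → e num . d] }  — shift
  I9: { [T → e num d .] }  — reduce

I0 contains complete items [E → .], [T → .] — reduce-reduce conflict.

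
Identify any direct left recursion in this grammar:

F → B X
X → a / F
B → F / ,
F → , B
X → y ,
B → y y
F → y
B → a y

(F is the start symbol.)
F → B X: starts with B
X → a / F: starts with a
B → F / ,: starts with F
F → , B: starts with ','
X → y ,: starts with y
B → y y: starts with y
F → y: starts with y
B → a y: starts with a

No direct left recursion found.

Answer: No direct left recursion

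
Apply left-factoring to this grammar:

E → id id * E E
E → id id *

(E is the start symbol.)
Left-factoring transforms A → αβ₁ | αβ₂ into A → αA' and A' → β₁ | β₂
(α is the longest common prefix among the alternatives). Repeat until
no nonterminal has two alternatives with a common prefix.

Round 1: E has alternatives sharing prefix 'id id *'. Introduce E': E → id id * E'
  Add: E' → E E
  Add: E' → ε

No remaining common prefixes — done.

Resulting grammar:
E → id id * E'
E' → E E
E' → ε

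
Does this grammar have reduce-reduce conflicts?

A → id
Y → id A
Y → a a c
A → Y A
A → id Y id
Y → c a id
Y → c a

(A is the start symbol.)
A reduce-reduce conflict occurs when an LR(0) state has two complete items [A → α .] and [B → β .] — both call for a reduction, and with no lookahead the parser cannot choose between them.

Augment with A' → A and build the canonical LR(0) collection (I0 = CLOSURE({[A' → . A]}), then GOTO on every symbol after a dot until no new states appear). It has 14 states:
  I0: { [A → . Y A], [A → . id Y id], [A → . id], [A' → . A], [Y → . a a c], [Y → . c a id], [Y → . c a], [Y → . id A] }  — shift
  I1: { [A' → A .] }  — accept
  I2: { [A → . Y A], [A → . id Y id], [A → . id], [A → Y . A], [Y → . a a c], [Y → . c a id], [Y → . c a], [Y → . id A] }  — shift
  I3: { [Y → a . a c] }  — shift
  I4: { [Y → c . a id], [Y → c . a] }  — shift
  I5: { [A → . Y A], [A → . id Y id], [A → . id], [A → id . Y id], [A → id .], [Y → . a a c], [Y → . c a id], [Y → . c a], [Y → . id A], [Y → id . A] }  — shift, reduce
  I6: { [Y → id A .] }  — reduce
  I7: { [A → . Y A], [A → . id Y id], [A → . id], [A → Y . A], [A → id Y . id], [Y → . a a c], [Y → . c a id], [Y → . c a], [Y → . id A] }  — shift
  I8: { [A → Y A .] }  — reduce
  I9: { [A → . Y A], [A → . id Y id], [A → . id], [A → id . Y id], [A → id .], [A → id Y id .], [Y → . a a c], [Y → . c a id], [Y → . c a], [Y → . id A], [Y → id . A] }  — shift, 2 reduces
  I10: { [Y → c a . id], [Y → c a .] }  — shift, reduce
  I11: { [Y → c a id .] }  — reduce
  I12: { [Y → a a . c] }  — shift
  I13: { [Y → a a c .] }  — reduce

I9 contains complete items [A → id .], [A → id Y id .] — reduce-reduce conflict.

Answer: Yes — I9: [A → id .] vs [A → id Y id .]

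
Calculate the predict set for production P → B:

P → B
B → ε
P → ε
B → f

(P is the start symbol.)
{ $, 'f' }

PREDICT(P → B) = (FIRST(RHS) \ {ε}) ∪ (FOLLOW(P) if ε ∈ FIRST(RHS), i.e. RHS ⇒* ε)
FIRST(B) = { 'f', ε }
FIRST(B) = { 'f', ε }
ε ∈ FIRST(B) (the right-hand side is nullable), so add FOLLOW(P) = { $ }
PREDICT(P → B) = { $, 'f' }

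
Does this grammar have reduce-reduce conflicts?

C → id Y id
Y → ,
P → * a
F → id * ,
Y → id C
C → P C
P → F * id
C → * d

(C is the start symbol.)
No reduce-reduce conflicts

Augment with C' → C and build the canonical LR(0) collection (I0 = CLOSURE({[C' → . C]}), then GOTO on every symbol after a dot until no new states appear). It has 18 states:
  I0: { [C → . * d], [C → . P C], [C → . id Y id], [C' → . C], [F → . id * ,], [P → . * a], [P → . F * id] }  — shift
  I1: { [C → * . d], [P → * . a] }  — shift
  I2: { [C' → C .] }  — accept
  I3: { [P → F . * id] }  — shift
  I4: { [C → . * d], [C → . P C], [C → . id Y id], [C → P . C], [F → . id * ,], [P → . * a], [P → . F * id] }  — shift
  I5: { [C → id . Y id], [F → id . * ,], [Y → . ,], [Y → . id C] }  — shift
  I6: { [F → id * . ,] }  — shift
  I7: { [Y → , .] }  — reduce
  I8: { [C → id Y . id] }  — shift
  I9: { [C → . * d], [C → . P C], [C → . id Y id], [F → . id * ,], [P → . * a], [P → . F * id], [Y → id . C] }  — shift
  I10: { [Y → id C .] }  — reduce
  I11: { [C → id Y id .] }  — reduce
  I12: { [F → id * , .] }  — reduce
  I13: { [C → P C .] }  — reduce
  I14: { [P → F * . id] }  — shift
  I15: { [P → F * id .] }  — reduce
  I16: { [P → * a .] }  — reduce
  I17: { [C → * d .] }  — reduce

No state contains more than one complete item.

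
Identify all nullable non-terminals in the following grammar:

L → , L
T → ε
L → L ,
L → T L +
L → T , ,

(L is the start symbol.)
{ 'T' }

A non-terminal is nullable if it can derive ε (the empty string): either it has an ε-production, or it has a production whose right-hand side consists entirely of nullable non-terminals.

ε-productions: T → ε
So T is immediately nullable.
No further non-terminal can be added: every production for the remaining non-terminals contains a terminal or a non-nullable non-terminal.
Nullable = { 'T' }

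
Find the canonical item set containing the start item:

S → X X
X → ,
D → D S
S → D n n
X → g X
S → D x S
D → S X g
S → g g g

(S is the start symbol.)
{ [D → . D S], [D → . S X g], [S → . D n n], [S → . D x S], [S → . X X], [S → . g g g], [S' → . S], [X → . ,], [X → . g X] }

First, augment the grammar with S' → S
I₀ = CLOSURE({ [S' → . S] }):
  [S' → . S] has the dot before S: add [S → . X X], [S → . D n n], [S → . D x S], [S → . g g g]
  [S → . X X] has the dot before X: add [X → . ,], [X → . g X]
  [S → . D n n] has the dot before D: add [D → . D S], [D → . S X g]
No further items can be added.

I₀ = { [D → . D S], [D → . S X g], [S → . D n n], [S → . D x S], [S → . X X], [S → . g g g], [S' → . S], [X → . ,], [X → . g X] }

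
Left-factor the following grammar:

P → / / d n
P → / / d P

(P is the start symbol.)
P → / / d P'
P' → n
P' → P

Left-factoring transforms A → αβ₁ | αβ₂ into A → αA' and A' → β₁ | β₂
(α is the longest common prefix among the alternatives). Repeat until
no nonterminal has two alternatives with a common prefix.

Round 1: P has alternatives sharing prefix '/ / d'. Introduce P': P → / / d P'
  Add: P' → n
  Add: P' → P

No remaining common prefixes — done.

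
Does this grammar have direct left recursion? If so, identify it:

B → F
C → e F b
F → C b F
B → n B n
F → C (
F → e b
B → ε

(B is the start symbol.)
No direct left recursion

Direct left recursion occurs when N → N α for some non-terminal N (the right-hand side begins with the left-hand side itself).

B → F: starts with F
C → e F b: starts with e
F → C b F: starts with C
B → n B n: starts with n
F → C (: starts with C
F → e b: starts with e
B → ε: starts with ε

No direct left recursion found.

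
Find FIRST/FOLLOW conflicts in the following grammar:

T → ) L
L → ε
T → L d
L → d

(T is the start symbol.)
Nullable non-terminals: L.

L: nullable alternative(s) L → ε; FOLLOW(L) = { $, 'd' }
  L → ε: FIRST \ {ε} = { } — this is the only nullable alternative, skip
  L → d: FIRST \ {ε} = { 'd' } — overlaps FOLLOW(L) on { 'd' }: CONFLICT

T has no nullable alternative, so no FIRST/FOLLOW check is needed there.

So the grammar has 1 FIRST/FOLLOW conflict (marked CONFLICT above).

Answer: Yes. L → d with FOLLOW(L) on { 'd' }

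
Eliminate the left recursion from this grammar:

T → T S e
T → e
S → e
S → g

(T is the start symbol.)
T is directly left-recursive. The standard transformation for
  A → A α₁ | ... | A α_m | β₁ | ... | β_n
is
  A  → β₁ A' | ... | β_n A'
  A' → α₁ A' | ... | α_m A' | ε

T → e becomes T → e T'
T → T S e becomes T' → S e T'
Add T' → ε

Productions for other non-terminals are unchanged:
  S → e
  S → g

Resulting grammar:
T → e T'
T' → S e T'
T' → ε
S → e
S → g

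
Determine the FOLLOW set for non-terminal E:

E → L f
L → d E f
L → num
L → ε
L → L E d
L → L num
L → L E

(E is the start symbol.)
E is the start symbol, so $ ∈ FOLLOW(E).
In L → d E f: E is followed by f, add FIRST(f) \ {ε} = { 'f' }
In L → L E d: E is followed by d, add FIRST(d) \ {ε} = { 'd' }
In L → L E: E is at the end, add FOLLOW(L)

The FOLLOW sets referred to above (computed the same way, to a fixed point):
  FOLLOW(L) = { 'd', 'f', 'num' }

Taking the union: FOLLOW(E) = { $, 'd', 'f', 'num' }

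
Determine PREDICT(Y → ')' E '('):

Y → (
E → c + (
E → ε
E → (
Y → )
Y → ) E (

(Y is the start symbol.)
{ ')' }

PREDICT(Y → ')' E '(') = (FIRST(RHS) \ {ε}) ∪ (FOLLOW(Y) if ε ∈ FIRST(RHS), i.e. RHS ⇒* ε)
FIRST(')' E '(') = { ')' }
ε ∉ FIRST(')' E '('), so FOLLOW(Y) is not added.
PREDICT(Y → ')' E '(') = { ')' }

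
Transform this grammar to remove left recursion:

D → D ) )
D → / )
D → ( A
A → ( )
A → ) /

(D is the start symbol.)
D is directly left-recursive. The standard transformation for
  A → A α₁ | ... | A α_m | β₁ | ... | β_n
is
  A  → β₁ A' | ... | β_n A'
  A' → α₁ A' | ... | α_m A' | ε

D → / ) becomes D → / ) D'
D → ( A becomes D → ( A D'
D → D ) ) becomes D' → ) ) D'
Add D' → ε

Productions for other non-terminals are unchanged:
  A → ( )
  A → ) /

Resulting grammar:
D → / ) D'
D → ( A D'
D' → ) ) D'
D' → ε
A → ( )
A → ) /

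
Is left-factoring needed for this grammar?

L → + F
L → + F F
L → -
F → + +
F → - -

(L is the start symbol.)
Left-factoring is needed when two productions for the same non-terminal
share a common prefix on the right-hand side.

Productions for L:
  L → + F
  L → + F F
  L → -
Productions for F:
  F → + +
  F → - -

Found common prefix '+ F' in productions for L

Answer: Yes, L has productions with common prefix '+ F'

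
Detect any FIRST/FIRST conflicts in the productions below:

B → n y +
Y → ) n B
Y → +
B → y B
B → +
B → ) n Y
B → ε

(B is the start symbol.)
Productions for B:
  B → n y +: FIRST = { 'n' }
  B → y B: FIRST = { 'y' }
  B → +: FIRST = { '+' }
  B → ) n Y: FIRST = { ')' }
  B → ε: FIRST = { ε }
Productions for Y:
  Y → ) n B: FIRST = { ')' }
  Y → +: FIRST = { '+' }

All alternatives of each non-terminal have pairwise disjoint FIRST sets.

Answer: No FIRST/FIRST conflicts.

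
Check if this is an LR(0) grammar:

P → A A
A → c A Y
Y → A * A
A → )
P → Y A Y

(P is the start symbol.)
A grammar is LR(0) if no state in the canonical LR(0) collection has:
  - both a shift item (dot before a terminal) and a complete item (shift-reduce conflict), or
  - two or more complete items (reduce-reduce conflict; the accept item [P' → P .] counts as a complete item here).

Augment with P' → P and build the canonical LR(0) collection (I0 = CLOSURE({[P' → . P]}), then GOTO on every symbol after a dot until no new states appear). It has 14 states:
  I0: { [A → . )], [A → . c A Y], [P → . A A], [P → . Y A Y], [P' → . P], [Y → . A * A] }  — shift
  I1: { [A → ) .] }  — reduce
  I2: { [A → . )], [A → . c A Y], [P → A . A], [Y → A . * A] }  — shift
  I3: { [P' → P .] }  — accept
  I4: { [A → . )], [A → . c A Y], [P → Y . A Y] }  — shift
  I5: { [A → . )], [A → . c A Y], [A → c . A Y] }  — shift
  I6: { [A → . )], [A → . c A Y], [A → c A . Y], [Y → . A * A] }  — shift
  I7: { [Y → A . * A] }  — shift
  I8: { [A → c A Y .] }  — reduce
  I9: { [A → . )], [A → . c A Y], [Y → A * . A] }  — shift
  I10: { [Y → A * A .] }  — reduce
  I11: { [A → . )], [A → . c A Y], [P → Y A . Y], [Y → . A * A] }  — shift
  I12: { [P → Y A Y .] }  — reduce
  I13: { [P → A A .] }  — reduce

Every state is either a pure shift/goto state or contains exactly one complete item and nothing to shift — no conflicts. The grammar is LR(0).

Answer: Yes, the grammar is LR(0)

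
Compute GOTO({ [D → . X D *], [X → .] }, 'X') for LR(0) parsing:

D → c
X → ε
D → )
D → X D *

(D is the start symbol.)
{ [D → . )], [D → . X D *], [D → . c], [D → X . D *], [X → .] }

GOTO(I, 'X') = CLOSURE({ [A → αX.β] : [A → α.Xβ] ∈ I, X = 'X' })

Items with dot before 'X', with the dot advanced:
  [D → . X D *] → [D → X . D *]
Closure of the advanced items:
  [D → X . D *] has the dot before D: add [D → . c], [D → . )], [D → . X D *]
  [D → . X D *] has the dot before X: add [X → .]

GOTO = { [D → . )], [D → . X D *], [D → . c], [D → X . D *], [X → .] }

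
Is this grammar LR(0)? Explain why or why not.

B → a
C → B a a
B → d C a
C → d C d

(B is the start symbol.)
Yes, the grammar is LR(0)

A grammar is LR(0) if no state in the canonical LR(0) collection has:
  - both a shift item (dot before a terminal) and a complete item (shift-reduce conflict), or
  - two or more complete items (reduce-reduce conflict; the accept item [B' → B .] counts as a complete item here).

Augment with B' → B and build the canonical LR(0) collection (I0 = CLOSURE({[B' → . B]}), then GOTO on every symbol after a dot until no new states appear). It has 12 states:
  I0: { [B → . a], [B → . d C a], [B' → . B] }  — shift
  I1: { [B' → B .] }  — accept
  I2: { [B → a .] }  — reduce
  I3: { [B → . a], [B → . d C a], [B → d . C a], [C → . B a a], [C → . d C d] }  — shift
  I4: { [C → B . a a] }  — shift
  I5: { [B → d C . a] }  — shift
  I6: { [B → . a], [B → . d C a], [B → d . C a], [C → . B a a], [C → . d C d], [C → d . C d] }  — shift
  I7: { [B → d C . a], [C → d C . d] }  — shift
  I8: { [B → d C a .] }  — reduce
  I9: { [C → d C d .] }  — reduce
  I10: { [C → B a . a] }  — shift
  I11: { [C → B a a .] }  — reduce

Every state is either a pure shift/goto state or contains exactly one complete item and nothing to shift — no conflicts. The grammar is LR(0).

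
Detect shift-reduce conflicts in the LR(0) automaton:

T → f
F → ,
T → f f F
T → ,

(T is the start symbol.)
Yes — I3: [T → f .] vs [T → f . f F]

Augment with T' → T and build the canonical LR(0) collection (I0 = CLOSURE({[T' → . T]}), then GOTO on every symbol after a dot until no new states appear). It has 7 states:
  I0: { [T → . ,], [T → . f f F], [T → . f], [T' → . T] }  — shift
  I1: { [T → , .] }  — reduce
  I2: { [T' → T .] }  — accept
  I3: { [T → f . f F], [T → f .] }  — shift, reduce
  I4: { [F → . ,], [T → f f . F] }  — shift
  I5: { [F → , .] }  — reduce
  I6: { [T → f f F .] }  — reduce

I3 contains reduce item [T → f .] and shift item [T → f . f F] — shift-reduce conflict.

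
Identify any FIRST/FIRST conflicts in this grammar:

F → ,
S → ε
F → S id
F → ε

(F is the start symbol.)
No FIRST/FIRST conflicts.

FIRST sets of the non-terminals at (or reachable through a nullable prefix from) the front of some alternative:
  FIRST(S) = { ε }

Productions for F:
  F → ,: FIRST = { ',' }
  F → S id: FIRST = { 'id' }
  F → ε: FIRST = { ε }
S has only one production, so no FIRST/FIRST conflict is possible there.

All alternatives of each non-terminal have pairwise disjoint FIRST sets.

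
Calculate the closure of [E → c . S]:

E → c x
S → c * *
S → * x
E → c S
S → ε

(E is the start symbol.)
{ [E → c . S], [S → . * x], [S → . c * *], [S → .] }

Start with: [E → c . S]
  [E → c . S] has the dot before S: add [S → . c * *], [S → . * x], [S → .]
No further items can be added.

CLOSURE = { [E → c . S], [S → . * x], [S → . c * *], [S → .] }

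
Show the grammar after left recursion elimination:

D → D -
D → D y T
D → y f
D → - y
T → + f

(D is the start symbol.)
D → y f D'
D → - y D'
D' → - D'
D' → y T D'
D' → ε
T → + f

D is directly left-recursive. The standard transformation for
  A → A α₁ | ... | A α_m | β₁ | ... | β_n
is
  A  → β₁ A' | ... | β_n A'
  A' → α₁ A' | ... | α_m A' | ε

D → y f becomes D → y f D'
D → - y becomes D → - y D'
D → D - becomes D' → - D'
D → D y T becomes D' → y T D'
Add D' → ε

Productions for other non-terminals are unchanged:
  T → + f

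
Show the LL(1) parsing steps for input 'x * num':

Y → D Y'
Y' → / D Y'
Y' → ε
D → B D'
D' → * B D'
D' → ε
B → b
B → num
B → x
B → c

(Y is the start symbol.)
LL(1) parsing maintains a stack (initially the start symbol over $) and the input. At each step: if the stack top is a terminal, match it against the current input token; if it is a non-terminal N, replace it with the RHS of M[N, lookahead] (the unique production whose predict set contains the lookahead).

Stack is shown with the top on the left.

Stack        Input      Action
------------------------------
Y $          x * num $  output Y → D Y'
D Y' $       x * num $  output D → B D'
B D' Y' $    x * num $  output B → x
x D' Y' $    x * num $  match 'x'
D' Y' $      * num $    output D' → * B D'
* B D' Y' $  * num $    match '*'
B D' Y' $    num $      output B → num
num D' Y' $  num $      match 'num'
D' Y' $      $          output D' → ε
Y' $         $          output Y' → ε
$            $          accept

The string is accepted.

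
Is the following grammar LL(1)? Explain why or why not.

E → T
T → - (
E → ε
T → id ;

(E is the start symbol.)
A grammar is LL(1) if for each non-terminal N with multiple productions, the predict sets of those productions are pairwise disjoint, where PREDICT(N → α) = (FIRST(α) \ {ε}) ∪ (FOLLOW(N) if α ⇒* ε).

Relevant sets:
  FIRST(T) = { '-', 'id' }
  FOLLOW(E) = { $ }

For E:
  PREDICT(E → T) = { '-', 'id' }
  PREDICT(E → ε) = { $ }
For T:
  PREDICT(T → '-' '(') = { '-' }
  PREDICT(T → id ';') = { 'id' }

All predict sets are disjoint. The grammar IS LL(1).

Answer: Yes, the grammar is LL(1).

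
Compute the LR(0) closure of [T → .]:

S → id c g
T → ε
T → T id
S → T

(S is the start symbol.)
To compute CLOSURE, for each item [A → α.Bβ] where B is a non-terminal, add [B → .γ] for all productions B → γ; repeat for the newly added items until nothing changes.

Start with: [T → .]
The dot is at the end, so nothing is added.

CLOSURE = { [T → .] }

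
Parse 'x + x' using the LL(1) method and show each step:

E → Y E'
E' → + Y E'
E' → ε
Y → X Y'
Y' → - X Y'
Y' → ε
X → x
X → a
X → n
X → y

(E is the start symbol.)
Stack is shown with the top on the left.

Stack      Input    Action
--------------------------
E $        x + x $  output E → Y E'
Y E' $     x + x $  output Y → X Y'
X Y' E' $  x + x $  output X → x
x Y' E' $  x + x $  match 'x'
Y' E' $    + x $    output Y' → ε
E' $       + x $    output E' → + Y E'
+ Y E' $   + x $    match '+'
Y E' $     x $      output Y → X Y'
X Y' E' $  x $      output X → x
x Y' E' $  x $      match 'x'
Y' E' $    $        output Y' → ε
E' $       $        output E' → ε
$          $        accept

The string is accepted.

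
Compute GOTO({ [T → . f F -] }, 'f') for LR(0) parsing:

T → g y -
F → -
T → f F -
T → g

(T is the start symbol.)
GOTO(I, 'f') = CLOSURE({ [A → αX.β] : [A → α.Xβ] ∈ I, X = 'f' })

Items with dot before 'f', with the dot advanced:
  [T → . f F -] → [T → f . F -]
Closure of the advanced items:
  [T → f . F -] has the dot before F: add [F → . -]

GOTO = { [F → . -], [T → f . F -] }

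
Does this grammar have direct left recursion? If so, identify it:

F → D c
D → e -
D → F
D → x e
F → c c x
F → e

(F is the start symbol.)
No direct left recursion

Direct left recursion occurs when N → N α for some non-terminal N (the right-hand side begins with the left-hand side itself).

F → D c: starts with D
D → e -: starts with e
D → F: starts with F
D → x e: starts with x
F → c c x: starts with c
F → e: starts with e

No direct left recursion found.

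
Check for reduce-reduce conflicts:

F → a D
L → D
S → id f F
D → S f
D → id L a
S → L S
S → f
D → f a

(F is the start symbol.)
A reduce-reduce conflict occurs when an LR(0) state has two complete items [A → α .] and [B → β .] — both call for a reduction, and with no lookahead the parser cannot choose between them.

Augment with F' → F and build the canonical LR(0) collection (I0 = CLOSURE({[F' → . F]}), then GOTO on every symbol after a dot until no new states appear). It has 17 states:
  I0: { [F → . a D], [F' → . F] }  — shift
  I1: { [F' → F .] }  — accept
  I2: { [D → . S f], [D → . f a], [D → . id L a], [F → a . D], [L → . D], [S → . L S], [S → . f], [S → . id f F] }  — shift
  I3: { [F → a D .], [L → D .] }  — 2 reduces
  I4: { [D → . S f], [D → . f a], [D → . id L a], [L → . D], [S → . L S], [S → . f], [S → . id f F], [S → L . S] }  — shift
  I5: { [D → S . f] }  — shift
  I6: { [D → f . a], [S → f .] }  — shift, reduce
  I7: { [D → . S f], [D → . f a], [D → . id L a], [D → id . L a], [L → . D], [S → . L S], [S → . f], [S → . id f F], [S → id . f F] }  — shift
  I8: { [L → D .] }  — reduce
  I9: { [D → . S f], [D → . f a], [D → . id L a], [D → id L . a], [L → . D], [S → . L S], [S → . f], [S → . id f F], [S → L . S] }  — shift
  I10: { [D → f . a], [F → . a D], [S → f .], [S → id f . F] }  — shift, reduce
  I11: { [S → id f F .] }  — reduce
  I12: { [D → . S f], [D → . f a], [D → . id L a], [D → f a .], [F → a . D], [L → . D], [S → . L S], [S → . f], [S → . id f F] }  — shift, reduce
  I13: { [D → S . f], [S → L S .] }  — shift, reduce
  I14: { [D → id L a .] }  — reduce
  I15: { [D → S f .] }  — reduce
  I16: { [D → f a .] }  — reduce

I3 contains complete items [F → a D .], [L → D .] — reduce-reduce conflict.

Answer: Yes — I3: [F → a D .] vs [L → D .]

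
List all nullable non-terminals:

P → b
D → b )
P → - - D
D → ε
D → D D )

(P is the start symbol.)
{ 'D' }

A non-terminal is nullable if it can derive ε (the empty string): either it has an ε-production, or it has a production whose right-hand side consists entirely of nullable non-terminals.

ε-productions: D → ε
So D is immediately nullable.
No further non-terminal can be added: every production for the remaining non-terminals contains a terminal or a non-nullable non-terminal.
Nullable = { 'D' }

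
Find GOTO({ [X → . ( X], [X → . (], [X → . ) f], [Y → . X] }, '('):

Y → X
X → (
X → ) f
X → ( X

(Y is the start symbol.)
GOTO(I, '(') = CLOSURE({ [A → αX.β] : [A → α.Xβ] ∈ I, X = '(' })

Items with dot before '(', with the dot advanced:
  [X → . (] → [X → ( .]
  [X → . ( X] → [X → ( . X]
Closure of the advanced items:
  [X → ( . X] has the dot before X: add [X → . (], [X → . ) f], [X → . ( X]

GOTO = { [X → ( . X], [X → ( .], [X → . ( X], [X → . (], [X → . ) f] }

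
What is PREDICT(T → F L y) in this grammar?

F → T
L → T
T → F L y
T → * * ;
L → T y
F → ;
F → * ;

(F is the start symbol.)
{ '*', ';' }

PREDICT(T → F L y) = (FIRST(RHS) \ {ε}) ∪ (FOLLOW(T) if ε ∈ FIRST(RHS), i.e. RHS ⇒* ε)
FIRST(F) = { '*', ';' }
FIRST(F L y) = { '*', ';' }
ε ∉ FIRST(F L y), so FOLLOW(T) is not added.
PREDICT(T → F L y) = { '*', ';' }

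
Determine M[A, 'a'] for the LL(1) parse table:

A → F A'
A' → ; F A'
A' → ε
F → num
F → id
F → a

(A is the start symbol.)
To find M[A, 'a'], we find productions for A where 'a' is in the predict set (PREDICT(N → α) = (FIRST(α) \ {ε}) ∪ (FOLLOW(N) if α ⇒* ε)).

Relevant sets:
  FIRST(F) = { 'a', 'id', 'num' }

A → F A': PREDICT = { 'a', 'id', 'num' }
  'a' is in predict set, so this production goes in M[A, 'a']

M[A, 'a'] = A → F A'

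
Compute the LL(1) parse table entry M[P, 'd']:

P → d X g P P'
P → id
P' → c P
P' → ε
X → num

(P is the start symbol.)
P → d X g P P'

To find M[P, 'd'], we find productions for P where 'd' is in the predict set (PREDICT(N → α) = (FIRST(α) \ {ε}) ∪ (FOLLOW(N) if α ⇒* ε)).

P → d X g P P': PREDICT = { 'd' }
  'd' is in predict set, so this production goes in M[P, 'd']
P → id: PREDICT = { 'id' }

M[P, 'd'] = P → d X g P P'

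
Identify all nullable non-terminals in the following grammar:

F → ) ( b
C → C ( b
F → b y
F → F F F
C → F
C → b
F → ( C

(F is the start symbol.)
There are no ε-productions, so no non-terminal can derive ε.
No non-terminals are nullable.

Answer: None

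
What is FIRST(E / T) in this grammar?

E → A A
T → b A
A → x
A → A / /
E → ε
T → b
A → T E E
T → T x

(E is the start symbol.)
FIRST sets of the non-terminals involved (from the grammar, by fixed-point iteration):
  FIRST(E) = { 'b', 'x', ε }

To compute FIRST(E / T), process the symbols left to right:
Symbol E is a non-terminal. Add FIRST(E) \ {ε} = { 'b', 'x' }
E is nullable (ε ∈ FIRST(E)), continue to the next symbol.
Symbol / is a terminal. Add '/' and stop.
FIRST(E / T) = { '/', 'b', 'x' }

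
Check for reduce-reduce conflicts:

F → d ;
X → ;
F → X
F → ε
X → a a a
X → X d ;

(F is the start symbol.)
A reduce-reduce conflict occurs when an LR(0) state has two complete items [A → α .] and [B → β .] — both call for a reduction, and with no lookahead the parser cannot choose between them.

Augment with F' → F and build the canonical LR(0) collection (I0 = CLOSURE({[F' → . F]}), then GOTO on every symbol after a dot until no new states appear). It has 11 states:
  I0: { [F → . X], [F → . d ;], [F → .], [F' → . F], [X → . ;], [X → . X d ;], [X → . a a a] }  — shift, reduce
  I1: { [X → ; .] }  — reduce
  I2: { [F' → F .] }  — accept
  I3: { [F → X .], [X → X . d ;] }  — shift, reduce
  I4: { [X → a . a a] }  — shift
  I5: { [F → d . ;] }  — shift
  I6: { [F → d ; .] }  — reduce
  I7: { [X → a a . a] }  — shift
  I8: { [X → a a a .] }  — reduce
  I9: { [X → X d . ;] }  — shift
  I10: { [X → X d ; .] }  — reduce

No state contains more than one complete item.

Answer: No reduce-reduce conflicts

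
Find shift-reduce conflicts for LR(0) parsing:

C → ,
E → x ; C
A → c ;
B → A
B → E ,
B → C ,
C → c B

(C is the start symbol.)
No shift-reduce conflicts

A shift-reduce conflict occurs when an LR(0) state has both:
  - a complete (reduce) item [A → α .] (dot at the end), and
  - a shift item [B → β . c γ] (dot before a terminal).

Augment with C' → C and build the canonical LR(0) collection (I0 = CLOSURE({[C' → . C]}), then GOTO on every symbol after a dot until no new states appear). It has 15 states:
  I0: { [C → . ,], [C → . c B], [C' → . C] }  — shift
  I1: { [C → , .] }  — reduce
  I2: { [C' → C .] }  — accept
  I3: { [A → . c ;], [B → . A], [B → . C ,], [B → . E ,], [C → . ,], [C → . c B], [C → c . B], [E → . x ; C] }  — shift
  I4: { [B → A .] }  — reduce
  I5: { [C → c B .] }  — reduce
  I6: { [B → C . ,] }  — shift
  I7: { [B → E . ,] }  — shift
  I8: { [A → . c ;], [A → c . ;], [B → . A], [B → . C ,], [B → . E ,], [C → . ,], [C → . c B], [C → c . B], [E → . x ; C] }  — shift
  I9: { [E → x . ; C] }  — shift
  I10: { [C → . ,], [C → . c B], [E → x ; . C] }  — shift
  I11: { [E → x ; C .] }  — reduce
  I12: { [A → c ; .] }  — reduce
  I13: { [B → E , .] }  — reduce
  I14: { [B → C , .] }  — reduce

No state contains both a complete item and a shift item.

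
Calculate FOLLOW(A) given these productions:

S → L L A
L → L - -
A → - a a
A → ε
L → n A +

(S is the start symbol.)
In S → L L A: A is at the end, add FOLLOW(S)
In L → n A +: A is followed by '+', add FIRST('+') \ {ε} = { '+' }

The FOLLOW sets referred to above (computed the same way, to a fixed point):
  FOLLOW(S) = { $ }

Taking the union: FOLLOW(A) = { $, '+' }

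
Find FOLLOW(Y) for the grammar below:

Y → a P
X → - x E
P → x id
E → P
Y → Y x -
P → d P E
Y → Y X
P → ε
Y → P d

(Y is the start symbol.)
Y is the start symbol, so $ ∈ FOLLOW(Y).
In Y → Y x -: Y is followed by x '-', add FIRST(x '-') \ {ε} = { 'x' }
In Y → Y X: Y is followed by X, add FIRST(X) \ {ε} = { '-' }

Taking the union: FOLLOW(Y) = { $, '-', 'x' }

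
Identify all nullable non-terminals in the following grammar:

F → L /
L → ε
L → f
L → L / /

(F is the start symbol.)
{ 'L' }

A non-terminal is nullable if it can derive ε (the empty string): either it has an ε-production, or it has a production whose right-hand side consists entirely of nullable non-terminals.

ε-productions: L → ε
So L is immediately nullable.
No further non-terminal can be added: every production for the remaining non-terminals contains a terminal or a non-nullable non-terminal.
Nullable = { 'L' }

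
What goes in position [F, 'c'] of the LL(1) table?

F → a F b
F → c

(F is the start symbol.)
F → c

To find M[F, 'c'], we find productions for F where 'c' is in the predict set (PREDICT(N → α) = (FIRST(α) \ {ε}) ∪ (FOLLOW(N) if α ⇒* ε)).

F → a F b: PREDICT = { 'a' }
F → c: PREDICT = { 'c' }
  'c' is in predict set, so this production goes in M[F, 'c']

M[F, 'c'] = F → c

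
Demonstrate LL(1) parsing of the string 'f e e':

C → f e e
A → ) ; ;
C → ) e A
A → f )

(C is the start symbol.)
Stack is shown with the top on the left.

Stack    Input    Action
------------------------
C $      f e e $  output C → f e e
f e e $  f e e $  match 'f'
e e $    e e $    match 'e'
e $      e $      match 'e'
$        $        accept

The string is accepted.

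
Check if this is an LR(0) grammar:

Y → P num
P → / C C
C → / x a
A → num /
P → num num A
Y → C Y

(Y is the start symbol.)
Augment with Y' → Y and build the canonical LR(0) collection (I0 = CLOSURE({[Y' → . Y]}), then GOTO on every symbol after a dot until no new states appear). It has 17 states:
  I0: { [C → . / x a], [P → . / C C], [P → . num num A], [Y → . C Y], [Y → . P num], [Y' → . Y] }  — shift
  I1: { [C → . / x a], [C → / . x a], [P → / . C C] }  — shift
  I2: { [C → . / x a], [P → . / C C], [P → . num num A], [Y → . C Y], [Y → . P num], [Y → C . Y] }  — shift
  I3: { [Y → P . num] }  — shift
  I4: { [Y' → Y .] }  — accept
  I5: { [P → num . num A] }  — shift
  I6: { [A → . num /], [P → num num . A] }  — shift
  I7: { [P → num num A .] }  — reduce
  I8: { [A → num . /] }  — shift
  I9: { [A → num / .] }  — reduce
  I10: { [Y → P num .] }  — reduce
  I11: { [Y → C Y .] }  — reduce
  I12: { [C → / . x a] }  — shift
  I13: { [C → . / x a], [P → / C . C] }  — shift
  I14: { [C → / x . a] }  — shift
  I15: { [C → / x a .] }  — reduce
  I16: { [P → / C C .] }  — reduce

Every state is either a pure shift/goto state or contains exactly one complete item and nothing to shift — no conflicts. The grammar is LR(0).

Answer: Yes, the grammar is LR(0)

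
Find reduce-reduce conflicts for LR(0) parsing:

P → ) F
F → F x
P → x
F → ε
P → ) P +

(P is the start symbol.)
No reduce-reduce conflicts

A reduce-reduce conflict occurs when an LR(0) state has two complete items [A → α .] and [B → β .] — both call for a reduction, and with no lookahead the parser cannot choose between them.

Augment with P' → P and build the canonical LR(0) collection (I0 = CLOSURE({[P' → . P]}), then GOTO on every symbol after a dot until no new states appear). It has 8 states:
  I0: { [P → . ) F], [P → . ) P +], [P → . x], [P' → . P] }  — shift
  I1: { [F → . F x], [F → .], [P → ) . F], [P → ) . P +], [P → . ) F], [P → . ) P +], [P → . x] }  — shift, reduce
  I2: { [P' → P .] }  — accept
  I3: { [P → x .] }  — reduce
  I4: { [F → F . x], [P → ) F .] }  — shift, reduce
  I5: { [P → ) P . +] }  — shift
  I6: { [P → ) P + .] }  — reduce
  I7: { [F → F x .] }  — reduce

No state contains more than one complete item.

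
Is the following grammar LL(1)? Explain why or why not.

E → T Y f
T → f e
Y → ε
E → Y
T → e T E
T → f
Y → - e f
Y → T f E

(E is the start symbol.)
No. Predict set conflict for E: { 'e', 'f' }

Relevant sets:
  FIRST(T) = { 'e', 'f' }
  FIRST(Y) = { '-', 'e', 'f', ε }
  FOLLOW(E) = { $, '-', 'e', 'f' }
  FOLLOW(Y) = { $, '-', 'e', 'f' }

For E:
  PREDICT(E → T Y f) = { 'e', 'f' }
  PREDICT(E → Y) = { $, '-', 'e', 'f' }
For T:
  PREDICT(T → f e) = { 'f' }
  PREDICT(T → e T E) = { 'e' }
  PREDICT(T → f) = { 'f' }
For Y:
  PREDICT(Y → ε) = { $, '-', 'e', 'f' }
  PREDICT(Y → '-' e f) = { '-' }
  PREDICT(Y → T f E) = { 'e', 'f' }

Conflict found: Predict set conflict for E: { 'e', 'f' }
The grammar is NOT LL(1).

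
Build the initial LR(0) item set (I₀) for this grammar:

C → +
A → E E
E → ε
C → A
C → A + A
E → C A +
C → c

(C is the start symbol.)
First, augment the grammar with C' → C
I₀ = CLOSURE({ [C' → . C] }):
  [C' → . C] has the dot before C: add [C → . +], [C → . A], [C → . A + A], [C → . c]
  [C → . A] has the dot before A: add [A → . E E]
  [A → . E E] has the dot before E: add [E → .], [E → . C A +]
No further items can be added.

I₀ = { [A → . E E], [C → . +], [C → . A + A], [C → . A], [C → . c], [C' → . C], [E → . C A +], [E → .] }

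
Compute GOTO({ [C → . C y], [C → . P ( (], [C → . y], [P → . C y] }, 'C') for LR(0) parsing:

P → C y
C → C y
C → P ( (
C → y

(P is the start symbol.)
{ [C → C . y], [P → C . y] }

GOTO(I, 'C') = CLOSURE({ [A → αX.β] : [A → α.Xβ] ∈ I, X = 'C' })

Items with dot before 'C', with the dot advanced:
  [C → . C y] → [C → C . y]
  [P → . C y] → [P → C . y]
Closure adds nothing (no advanced item has the dot before a non-terminal).

GOTO = { [C → C . y], [P → C . y] }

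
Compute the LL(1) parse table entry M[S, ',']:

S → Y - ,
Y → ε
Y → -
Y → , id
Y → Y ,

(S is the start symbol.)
To find M[S, ','], we find productions for S where ',' is in the predict set (PREDICT(N → α) = (FIRST(α) \ {ε}) ∪ (FOLLOW(N) if α ⇒* ε)).

Relevant sets:
  FIRST(Y) = { ',', '-', ε }

S → Y - ,: PREDICT = { ',', '-' }
  ',' is in predict set, so this production goes in M[S, ',']

M[S, ','] = S → Y - ,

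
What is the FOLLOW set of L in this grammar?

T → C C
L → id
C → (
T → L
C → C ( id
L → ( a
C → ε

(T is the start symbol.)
In T → L: L is at the end, add FOLLOW(T)

The FOLLOW sets referred to above (computed the same way, to a fixed point):
  FOLLOW(T) = { $ }

Taking the union: FOLLOW(L) = { $ }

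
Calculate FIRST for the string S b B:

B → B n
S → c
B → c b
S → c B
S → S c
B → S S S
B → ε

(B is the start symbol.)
{ 'c' }

FIRST sets of the non-terminals involved (from the grammar, by fixed-point iteration):
  FIRST(S) = { 'c' }

To compute FIRST(S b B), process the symbols left to right:
Symbol S is a non-terminal. Add FIRST(S) \ {ε} = { 'c' }
S is not nullable (ε ∉ FIRST(S)), so stop here.
FIRST(S b B) = { 'c' }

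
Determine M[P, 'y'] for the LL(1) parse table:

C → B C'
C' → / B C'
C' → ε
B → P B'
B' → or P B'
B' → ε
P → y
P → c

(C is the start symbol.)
P → y

To find M[P, 'y'], we find productions for P where 'y' is in the predict set (PREDICT(N → α) = (FIRST(α) \ {ε}) ∪ (FOLLOW(N) if α ⇒* ε)).

P → y: PREDICT = { 'y' }
  'y' is in predict set, so this production goes in M[P, 'y']
P → c: PREDICT = { 'c' }

M[P, 'y'] = P → y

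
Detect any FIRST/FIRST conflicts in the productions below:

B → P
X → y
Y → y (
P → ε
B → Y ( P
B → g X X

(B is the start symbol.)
No FIRST/FIRST conflicts.

A FIRST/FIRST conflict occurs when two productions N → α and N → β for the same non-terminal have FIRST(α) ∩ FIRST(β) ≠ ∅ (with ε ∈ FIRST of a nullable right-hand side, so two nullable alternatives also conflict).

FIRST sets of the non-terminals at (or reachable through a nullable prefix from) the front of some alternative:
  FIRST(P) = { ε }
  FIRST(Y) = { 'y' }

Productions for B:
  B → P: FIRST = { ε }
  B → Y ( P: FIRST = { 'y' }
  B → g X X: FIRST = { 'g' }
X, Y, P have only one production, so no FIRST/FIRST conflict is possible there.

All alternatives of each non-terminal have pairwise disjoint FIRST sets.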